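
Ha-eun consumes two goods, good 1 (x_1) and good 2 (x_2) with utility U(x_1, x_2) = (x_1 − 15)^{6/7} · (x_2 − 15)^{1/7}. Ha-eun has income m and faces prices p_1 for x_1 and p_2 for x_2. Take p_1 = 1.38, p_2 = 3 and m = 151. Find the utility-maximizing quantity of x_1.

x_1* = 67.9814

Let x_1' = x_1−15, x_2' = x_2−15. MRS = 6·x_2'/x_1' = p_1/p_2.
After buying the subsistence bundle (15, 15), a share 6/7 of the remaining income goes to x_1: x_1* = 15 + 6/7·(m − 15p_1 − 15p_2)/p_1.
Discretionary income = 151 − 15·1.38 − 15·3 = 85.3; x_1* = 15 + 6/7·85.3/1.38 = 67.9814.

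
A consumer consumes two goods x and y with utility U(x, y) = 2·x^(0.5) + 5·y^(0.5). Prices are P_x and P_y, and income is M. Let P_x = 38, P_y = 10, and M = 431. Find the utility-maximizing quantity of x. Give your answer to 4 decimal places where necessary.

x* = 0.4583

Numerically y/x = 90.25, so x* = 431/(38 + 10·90.25) = 0.4583.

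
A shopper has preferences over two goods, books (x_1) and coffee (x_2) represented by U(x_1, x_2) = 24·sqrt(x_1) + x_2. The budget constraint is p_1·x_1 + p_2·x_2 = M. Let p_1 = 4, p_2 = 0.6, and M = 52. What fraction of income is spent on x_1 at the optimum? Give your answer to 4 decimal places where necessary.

share on x_1 = 0.2492

Solve: √x_1 = 12·p_2/p_1, so x_1*(p_1,p_2) = (12·p_2/p_1)², and x_2* = (M − p_1·x_1*)/p_2.
Plugging in: x_1* = (12·0.6/4)² = 3.24, x_2* = 65.0667.
Expenditure on x_1: 4·3.24 = 12.96; share = 0.2492.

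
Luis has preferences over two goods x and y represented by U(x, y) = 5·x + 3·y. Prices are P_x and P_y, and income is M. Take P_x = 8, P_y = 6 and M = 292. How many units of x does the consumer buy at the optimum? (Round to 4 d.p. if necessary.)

Perfect substitutes: compare marginal utility per dollar. 5/P_x vs 3/P_y → 0.625 vs 0.5.
x gives more utility per dollar, so spend all income on x: x* = M/P_x, y* = 0.
Numerically: x* = 36.5, y* = 0.

x* = 36.5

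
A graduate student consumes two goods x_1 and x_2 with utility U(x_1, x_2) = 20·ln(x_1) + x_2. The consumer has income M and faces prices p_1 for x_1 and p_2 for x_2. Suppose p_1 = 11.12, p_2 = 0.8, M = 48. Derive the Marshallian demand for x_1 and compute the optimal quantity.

x_1* = 1.4388

Set MRS = p_1/p_2: (20/x_1)/1 = p_1/p_2.
So x_1*(p_1,p_2) = 20·p_2/p_1, independent of income; and x_2* = (M − 20·p_2)/p_2.
At the given prices: x_1* = 20·0.8/11.12 = 1.4388.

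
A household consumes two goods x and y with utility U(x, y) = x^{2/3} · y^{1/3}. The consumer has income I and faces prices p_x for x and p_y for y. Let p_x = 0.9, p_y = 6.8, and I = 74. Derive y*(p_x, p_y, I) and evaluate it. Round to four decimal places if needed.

y* = 3.6275

MU_x/MU_y = (2/3·y)/(1/3·x); tangency sets this equal to p_x/p_y.
Rearranging, p_y·y = (1/2)·p_x·x. Substituting into the budget gives p_x·x·(1 + (1/2)) = I.
Demand: x*(p_x,p_y,I) = 2/3·I/p_x and y* = 1/3·I/p_y.
At p_x=0.9, p_y=6.8, I=74: y* = 1/3·74/6.8 = 3.6275.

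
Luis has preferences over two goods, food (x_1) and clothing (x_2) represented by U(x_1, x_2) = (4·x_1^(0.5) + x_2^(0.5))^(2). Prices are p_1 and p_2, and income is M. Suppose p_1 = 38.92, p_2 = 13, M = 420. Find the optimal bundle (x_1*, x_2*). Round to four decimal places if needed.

x_1* = 9.0904, x_2* = 5.0924

From the CES first-order condition, 4·(x_2/x_1)^(0.5) = p_1/p_2.
Hence x_2/x_1 = ((1/4)·p_1/p_2)^(1/(0.5)), i.e. raised to the 2 power.
Substitute x_2 = (x_2/x_1)·x_1 into the budget: x_1* = M/(p_1 + p_2·(x_2/x_1)).
Numerically x_2/x_1 = 0.560195, so x_1* = 420/(38.92 + 13·0.560195) = 9.0904 and x_2* = 0.560195·9.0904 = 5.0924.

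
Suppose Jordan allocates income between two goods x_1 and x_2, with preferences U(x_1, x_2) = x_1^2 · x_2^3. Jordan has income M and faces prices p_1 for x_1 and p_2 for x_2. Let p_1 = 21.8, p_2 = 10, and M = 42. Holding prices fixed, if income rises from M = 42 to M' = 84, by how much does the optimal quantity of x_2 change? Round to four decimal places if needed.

The MRS is (2/3)·x_2/x_1. Set MRS = p_1/p_2.
So 2·p_2·x_2 = 3·p_1·x_1; combined with the budget, a share 0.4 of income goes to x_1.
Demand: x_1*(p_1,p_2,M) = 0.4·M/p_1 and x_2* = 0.6·M/p_2.
At p_1=21.8, p_2=10, M=42: x_2* = 0.6·42/10 = 2.52.
At M' = 84: x_2* = 5.04. Change: 5.04 − 2.52 = 2.52.

Δx_2* = 2.52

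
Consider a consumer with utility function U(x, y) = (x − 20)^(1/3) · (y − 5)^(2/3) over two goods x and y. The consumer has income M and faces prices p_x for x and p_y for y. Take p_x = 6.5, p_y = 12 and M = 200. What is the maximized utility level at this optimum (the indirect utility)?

This is Cobb-Douglas in (x−20, y−5): tangency gives 1/3·p_y·(y−5) = 2/3·p_x·(x−20).
After buying the subsistence bundle (20, 5), a share 1/3 of the remaining income goes to x: x* = 20 + 1/3·(M − 20p_x − 5p_y)/p_x.
Discretionary income = 200 − 20·6.5 − 5·12 = 10; x* = 20 + 1/3·10/6.5 = 20.5128; y* = 5 + 2/3·10/12 = 5.5556.
Utility at the optimum: U(20.5128, 5.5556) = 0.5409.

V = 0.5409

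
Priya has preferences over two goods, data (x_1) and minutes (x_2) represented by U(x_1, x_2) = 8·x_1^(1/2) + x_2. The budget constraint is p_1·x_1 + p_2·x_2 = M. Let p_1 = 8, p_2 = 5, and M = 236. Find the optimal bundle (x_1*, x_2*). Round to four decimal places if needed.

Utility is quasi-linear in x_2; the FOC for x_1 is 4/√x_1 = p_1/p_2.
Solve: √x_1 = 4·p_2/p_1, so x_1*(p_1,p_2) = (4·p_2/p_1)², and x_2* = (M − p_1·x_1*)/p_2.
Plugging in: x_1* = (4·5/8)² = 6.25, x_2* = 37.2.

x_1* = 6.25, x_2* = 37.2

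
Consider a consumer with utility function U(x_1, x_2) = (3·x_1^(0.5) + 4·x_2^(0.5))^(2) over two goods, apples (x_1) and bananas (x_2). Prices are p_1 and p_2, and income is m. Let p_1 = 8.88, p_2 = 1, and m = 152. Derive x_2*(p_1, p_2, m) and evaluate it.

x_2* = 142.9452

MRS = MU_x_1/MU_x_2 = (3/4)·(x_2/x_1)^(0.5). Set equal to p_1/p_2.
Hence x_2/x_1 = ((4/3)·p_1/p_2)^(1/(0.5)), i.e. raised to the 2 power.
Substitute x_2 = (x_2/x_1)·x_1 into the budget: x_1* = m/(p_1 + p_2·(x_2/x_1)).
Numerically x_2/x_1 = 140.1856, so x_1* = 152/(8.88 + 1·140.1856) = 1.0197 and x_2* = 140.1856·1.0197 = 142.9452.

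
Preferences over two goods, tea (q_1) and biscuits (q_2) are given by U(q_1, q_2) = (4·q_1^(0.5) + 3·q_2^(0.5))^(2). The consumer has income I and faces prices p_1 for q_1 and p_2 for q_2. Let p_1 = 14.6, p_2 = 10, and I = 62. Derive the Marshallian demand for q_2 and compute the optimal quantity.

q_2* = 2.7957

From the CES first-order condition, (4/3)·(q_2/q_1)^(0.5) = p_1/p_2.
Hence q_2/q_1 = ((3/4)·p_1/p_2)^(1/(0.5)), i.e. raised to the 2 power.
With the ratio pinned down, the budget gives q_1* = I/(p_1 + p_2·(q_2/q_1)) and q_2* = (q_2/q_1)·q_1*.
Numerically q_2/q_1 = 1.199025, so q_1* = 62/(14.6 + 10·1.199025) = 2.3317 and q_2* = 1.199025·2.3317 = 2.7957.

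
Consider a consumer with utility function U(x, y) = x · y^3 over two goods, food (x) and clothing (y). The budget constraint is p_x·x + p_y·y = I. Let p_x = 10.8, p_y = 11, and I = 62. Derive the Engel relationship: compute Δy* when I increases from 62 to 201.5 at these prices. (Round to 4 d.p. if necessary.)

Δy* = 9.5114

At p_x=10.8, p_y=11, I=62: y* = 0.75·62/11 = 4.2273.
At I' = 201.5: y* = 13.7386. Change: 13.7386 − 4.2273 = 9.5114.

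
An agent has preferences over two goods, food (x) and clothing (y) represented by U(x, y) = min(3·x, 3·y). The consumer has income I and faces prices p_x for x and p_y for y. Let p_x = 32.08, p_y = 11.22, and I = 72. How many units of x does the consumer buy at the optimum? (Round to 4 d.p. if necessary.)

Demand: x*(p_x,p_y,I) = 3·I/(3·p_x + 3·p_y), y* = 3·I/(3·p_x + 3·p_y).
Here 3·32.08 + 3·11.22 = 129.9, giving x* = 1.6628.

x* = 1.6628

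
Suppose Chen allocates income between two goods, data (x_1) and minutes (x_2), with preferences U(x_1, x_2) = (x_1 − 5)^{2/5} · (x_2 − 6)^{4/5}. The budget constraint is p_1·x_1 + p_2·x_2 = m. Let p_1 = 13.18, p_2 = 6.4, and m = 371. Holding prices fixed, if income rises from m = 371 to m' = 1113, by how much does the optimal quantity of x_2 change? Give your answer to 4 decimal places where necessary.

Δx_2* = 77.2917

This is Cobb-Douglas in (x_1−5, x_2−6): tangency gives 0.4·p_2·(x_2−6) = 0.8·p_1·(x_1−5).
Substituting into the budget: x_1* = 5 + 1/3·(m − 5·p_1 − 6·p_2)/p_1, and x_2* = 6 + 2/3·(…)/p_2.
Discretionary income = 371 − 5·13.18 − 6·6.4 = 266.7; x_2* = 6 + 2/3·266.7/6.4 = 33.7812.
At m' = 1113: x_2* = 111.0729. Change: 111.0729 − 33.7812 = 77.2917.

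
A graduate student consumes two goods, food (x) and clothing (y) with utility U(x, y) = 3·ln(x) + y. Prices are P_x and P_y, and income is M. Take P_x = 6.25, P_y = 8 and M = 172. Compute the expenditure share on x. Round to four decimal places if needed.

share on x = 0.1395

MU_x = 3/x, MU_y = 1. Tangency: 3/x = P_x/P_y.
So x*(P_x,P_y) = 3·P_y/P_x, independent of income; and y* = (M − 3·P_y)/P_y.
At the given prices: x* = 3·8/6.25 = 3.84, and y* = 18.5.
Expenditure on x: 6.25·3.84 = 24; share = 0.1395.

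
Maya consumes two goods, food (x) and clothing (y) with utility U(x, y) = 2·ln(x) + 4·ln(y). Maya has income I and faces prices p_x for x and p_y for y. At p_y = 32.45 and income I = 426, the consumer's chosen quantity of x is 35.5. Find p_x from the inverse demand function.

MU_x/MU_y = (2·y)/(4·x); tangency sets this equal to p_x/p_y.
Rearranging, p_y·y = 2·p_x·x. Substituting into the budget gives p_x·x·(1 + 2) = I.
Demand: x*(p_x,p_y,I) = 1/3·I/p_x and y* = 2/3·I/p_y.
Set x* = 35.5 in the demand function and solve for p_x: p_x = 4.

p_x = 4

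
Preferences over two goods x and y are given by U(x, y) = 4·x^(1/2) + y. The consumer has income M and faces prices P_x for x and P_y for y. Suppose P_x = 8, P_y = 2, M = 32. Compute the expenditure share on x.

share on x = 0.0625

Solve: √x = 2·P_y/P_x, so x*(P_x,P_y) = (2·P_y/P_x)², and y* = (M − P_x·x*)/P_y.
Plugging in: x* = (2·2/8)² = 0.25, y* = 15.
Expenditure on x: 8·0.25 = 2; share = 0.0625.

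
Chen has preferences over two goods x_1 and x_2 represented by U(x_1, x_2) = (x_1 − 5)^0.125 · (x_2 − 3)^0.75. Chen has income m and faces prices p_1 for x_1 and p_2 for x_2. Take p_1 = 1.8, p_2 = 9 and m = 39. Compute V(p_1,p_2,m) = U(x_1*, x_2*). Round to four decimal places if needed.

V = 0.3266

This is Cobb-Douglas in (x_1−5, x_2−3): tangency gives 0.125·p_2·(x_2−3) = 0.75·p_1·(x_1−5).
Substituting into the budget: x_1* = 5 + 1/7·(m − 5·p_1 − 3·p_2)/p_1, and x_2* = 3 + 6/7·(…)/p_2.
Discretionary income = 39 − 5·1.8 − 3·9 = 3; x_1* = 5 + 1/7·3/1.8 = 5.2381; x_2* = 3 + 6/7·3/9 = 3.2857.
Utility at the optimum: U(5.2381, 3.2857) = 0.3266.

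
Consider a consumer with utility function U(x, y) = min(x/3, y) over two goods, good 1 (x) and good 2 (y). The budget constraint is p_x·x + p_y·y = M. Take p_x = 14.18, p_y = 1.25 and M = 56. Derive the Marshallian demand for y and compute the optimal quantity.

y* = 1.2788

With perfect complements, no substitution: consume in ratio x:y = 3:1.
Budget: p_x·x + p_y·(1/3)·x = M, so (3·p_x + p_y)·x = 3·M.
Demand: x*(p_x,p_y,M) = 3·M/(3·p_x + p_y), y* = M/(3·p_x + p_y).
Here 3·14.18 + 1.25 = 43.79, giving y* = 1.2788.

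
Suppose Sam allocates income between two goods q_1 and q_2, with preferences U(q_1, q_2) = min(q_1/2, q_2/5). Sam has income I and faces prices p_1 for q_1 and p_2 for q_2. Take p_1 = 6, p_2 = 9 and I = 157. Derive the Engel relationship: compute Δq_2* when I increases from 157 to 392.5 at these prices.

Here 2·6 + 5·9 = 57, giving q_2* = 13.7719.
At I' = 392.5: q_2* = 34.4298. Change: 34.4298 − 13.7719 = 20.6579.

Δq_2* = 20.6579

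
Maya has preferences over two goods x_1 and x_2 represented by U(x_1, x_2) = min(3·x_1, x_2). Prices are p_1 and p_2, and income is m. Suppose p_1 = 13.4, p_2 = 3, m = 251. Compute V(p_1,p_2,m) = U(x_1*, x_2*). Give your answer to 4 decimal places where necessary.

V = 33.6161

Leontief preferences: the optimum is at the kink where x_1/1 = x_2/3, i.e. x_2 = 3·x_1.
Budget: p_1·x_1 + p_2·3·x_1 = m, so (p_1 + 3·p_2)·x_1 = m.
Demand: x_1*(p_1,p_2,m) = m/(p_1 + 3·p_2), x_2* = 3·m/(p_1 + 3·p_2).
Here 13.4 + 3·3 = 22.4, giving x_1* = 11.2054 and x_2* = 33.6161.
Utility at the optimum: U(11.2054, 33.6161) = 33.6161.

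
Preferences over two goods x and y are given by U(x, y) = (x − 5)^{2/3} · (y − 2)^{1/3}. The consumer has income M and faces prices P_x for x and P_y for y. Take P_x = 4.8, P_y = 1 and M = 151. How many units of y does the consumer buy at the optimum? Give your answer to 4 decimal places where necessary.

Let x' = x−5, y' = y−2. MRS = 2·y'/x' = P_x/P_y.
Substituting into the budget: x* = 5 + 2/3·(M − 5·P_x − 2·P_y)/P_x, and y* = 2 + 1/3·(…)/P_y.
Discretionary income = 151 − 5·4.8 − 2·1 = 125; y* = 2 + 1/3·125/1 = 43.6667.

y* = 43.6667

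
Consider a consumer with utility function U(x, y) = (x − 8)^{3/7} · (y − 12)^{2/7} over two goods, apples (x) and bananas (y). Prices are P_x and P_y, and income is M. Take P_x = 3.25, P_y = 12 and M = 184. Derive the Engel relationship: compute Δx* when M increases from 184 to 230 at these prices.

Δx* = 8.4923

Let x' = x−8, y' = y−12. MRS = (3/2)·y'/x' = P_x/P_y.
Substituting into the budget: x* = 8 + 0.6·(M − 8·P_x − 12·P_y)/P_x, and y* = 12 + 0.4·(…)/P_y.
Discretionary income = 184 − 8·3.25 − 12·12 = 14; x* = 8 + 0.6·14/3.25 = 10.5846.
At M' = 230: x* = 19.0769. Change: 19.0769 − 10.5846 = 8.4923.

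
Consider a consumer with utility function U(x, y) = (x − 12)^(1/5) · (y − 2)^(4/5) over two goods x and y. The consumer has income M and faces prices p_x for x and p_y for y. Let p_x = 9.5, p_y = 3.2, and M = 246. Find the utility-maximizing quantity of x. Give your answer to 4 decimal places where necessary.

This is Cobb-Douglas in (x−12, y−2): tangency gives 0.2·p_y·(y−2) = 0.8·p_x·(x−12).
After buying the subsistence bundle (12, 2), a share 0.2 of the remaining income goes to x: x* = 12 + 0.2·(M − 12p_x − 2p_y)/p_x.
Discretionary income = 246 − 12·9.5 − 2·3.2 = 125.6; x* = 12 + 0.2·125.6/9.5 = 14.6442.

x* = 14.6442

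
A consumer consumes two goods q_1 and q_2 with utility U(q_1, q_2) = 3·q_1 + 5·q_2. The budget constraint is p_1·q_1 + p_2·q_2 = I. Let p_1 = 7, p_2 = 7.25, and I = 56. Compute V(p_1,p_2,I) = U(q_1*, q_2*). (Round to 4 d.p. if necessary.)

Linear utility — the consumer picks whichever good has higher MU/price: 3/7 = 0.4286 vs 5/7.25 = 0.6897.
q_2 gives more utility per dollar, so spend all income on q_2: q_2* = I/p_2, q_1* = 0.
Numerically: q_1* = 0, q_2* = 7.7241.
Utility at the optimum: U(0, 7.7241) = 38.6207.

V = 38.6207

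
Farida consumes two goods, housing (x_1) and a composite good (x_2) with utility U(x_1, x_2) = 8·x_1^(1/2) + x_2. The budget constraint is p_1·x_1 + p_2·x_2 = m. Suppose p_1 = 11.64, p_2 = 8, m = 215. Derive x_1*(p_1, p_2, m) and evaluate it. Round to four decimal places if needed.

x_1* = 7.5578

Utility is quasi-linear in x_2; the FOC for x_1 is 4/√x_1 = p_1/p_2.
Solve: √x_1 = 4·p_2/p_1, so x_1*(p_1,p_2) = (4·p_2/p_1)², and x_2* = (m − p_1·x_1*)/p_2.
Plugging in: x_1* = (4·8/11.64)² = 7.5578.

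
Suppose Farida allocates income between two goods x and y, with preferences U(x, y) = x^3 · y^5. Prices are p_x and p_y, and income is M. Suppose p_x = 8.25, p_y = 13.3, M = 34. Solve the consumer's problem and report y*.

The MRS is (3/5)·y/x. Set MRS = p_x/p_y.
Rearranging, p_y·y = (5/3)·p_x·x. Substituting into the budget gives p_x·x·(1 + (5/3)) = M.
Demand: x*(p_x,p_y,M) = 0.375·M/p_x and y* = 0.625·M/p_y.
At p_x=8.25, p_y=13.3, M=34: y* = 0.625·34/13.3 = 1.5977.

y* = 1.5977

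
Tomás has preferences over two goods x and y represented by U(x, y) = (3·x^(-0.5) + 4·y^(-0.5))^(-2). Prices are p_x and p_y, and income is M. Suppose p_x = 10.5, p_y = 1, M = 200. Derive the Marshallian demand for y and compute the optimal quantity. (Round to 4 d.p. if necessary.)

MU_x ∝ 3·x^(-1.5), MU_y ∝ 4·y^(-1.5), so MRS = (3/4)·(y/x)^(1.5) = p_x/p_y.
Hence y/x = ((4/3)·p_x/p_y)^(1/(1.5)), i.e. raised to the 2/3 power.
Substitute y = (y/x)·x into the budget: x* = M/(p_x + p_y·(y/x)).
Numerically y/x = 5.808786, so x* = 200/(10.5 + 1·5.808786) = 12.2633 and y* = 5.808786·12.2633 = 71.235.

y* = 71.235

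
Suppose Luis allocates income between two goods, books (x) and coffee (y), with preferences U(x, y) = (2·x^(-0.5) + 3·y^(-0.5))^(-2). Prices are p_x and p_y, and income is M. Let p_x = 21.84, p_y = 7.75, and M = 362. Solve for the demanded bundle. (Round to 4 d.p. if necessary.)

x* = 8.5983, y* = 22.479

MU_x ∝ 2·x^(-1.5), MU_y ∝ 3·y^(-1.5), so MRS = (2/3)·(y/x)^(1.5) = p_x/p_y.
Hence y/x = ((3/2)·p_x/p_y)^(1/(1.5)), i.e. raised to the 2/3 power.
With the ratio pinned down, the budget gives x* = M/(p_x + p_y·(y/x)) and y* = (y/x)·x*.
Numerically y/x = 2.614336, so x* = 362/(21.84 + 7.75·2.614336) = 8.5983 and y* = 2.614336·8.5983 = 22.479.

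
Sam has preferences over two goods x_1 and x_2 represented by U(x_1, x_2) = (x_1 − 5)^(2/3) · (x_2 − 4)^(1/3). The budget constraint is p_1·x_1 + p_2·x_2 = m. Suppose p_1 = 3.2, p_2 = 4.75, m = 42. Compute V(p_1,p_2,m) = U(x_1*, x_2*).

MRS = 2·(x_2−4)/(x_1−5). Tangency with p_1/p_2 gives x_2−4 = (1/2)·(p_1/p_2)·(x_1−5).
After buying the subsistence bundle (5, 4), a share 2/3 of the remaining income goes to x_1: x_1* = 5 + 2/3·(m − 5p_1 − 4p_2)/p_1.
Discretionary income = 42 − 5·3.2 − 4·4.75 = 7; x_1* = 5 + 2/3·7/3.2 = 6.4583; x_2* = 4 + 1/3·7/4.75 = 4.4912.
Utility at the optimum: U(6.4583, 4.4912) = 1.0147.

V = 1.0147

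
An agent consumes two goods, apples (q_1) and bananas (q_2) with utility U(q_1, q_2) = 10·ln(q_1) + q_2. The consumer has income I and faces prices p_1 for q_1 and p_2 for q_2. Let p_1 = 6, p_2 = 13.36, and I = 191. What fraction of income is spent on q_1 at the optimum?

share on q_1 = 0.6995

Set MRS = p_1/p_2: (10/q_1)/1 = p_1/p_2.
So q_1*(p_1,p_2) = 10·p_2/p_1, independent of income; and q_2* = (I − 10·p_2)/p_2.
At the given prices: q_1* = 10·13.36/6 = 22.2667, and q_2* = 4.2964.
Expenditure on q_1: 6·22.2667 = 133.6; share = 0.6995.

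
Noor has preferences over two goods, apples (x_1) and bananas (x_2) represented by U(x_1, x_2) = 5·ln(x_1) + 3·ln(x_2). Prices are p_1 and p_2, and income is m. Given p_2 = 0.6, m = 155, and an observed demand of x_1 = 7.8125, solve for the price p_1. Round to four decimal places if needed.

The MRS is (5/3)·x_2/x_1. Set MRS = p_1/p_2.
So 5·p_2·x_2 = 3·p_1·x_1; combined with the budget, a share 0.625 of income goes to x_1.
Demand: x_1*(p_1,p_2,m) = 0.625·m/p_1 and x_2* = 0.375·m/p_2.
Set x_1* = 7.8125 in the demand function and solve for p_1: p_1 = 12.4.

p_1 = 12.4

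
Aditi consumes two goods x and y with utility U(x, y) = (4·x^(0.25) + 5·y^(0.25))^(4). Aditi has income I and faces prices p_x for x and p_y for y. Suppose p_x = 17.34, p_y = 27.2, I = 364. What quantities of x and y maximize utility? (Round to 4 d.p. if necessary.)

From the CES first-order condition, (4/5)·(y/x)^(0.75) = p_x/p_y.
Hence y/x = ((5/4)·p_x/p_y)^(1/(0.75)), i.e. raised to the 4/3 power.
With the ratio pinned down, the budget gives x* = I/(p_x + p_y·(y/x)) and y* = (y/x)·x*.
Numerically y/x = 0.738789, so x* = 364/(17.34 + 27.2·0.738789) = 9.7235 and y* = 0.738789·9.7235 = 7.1836.

x* = 9.7235, y* = 7.1836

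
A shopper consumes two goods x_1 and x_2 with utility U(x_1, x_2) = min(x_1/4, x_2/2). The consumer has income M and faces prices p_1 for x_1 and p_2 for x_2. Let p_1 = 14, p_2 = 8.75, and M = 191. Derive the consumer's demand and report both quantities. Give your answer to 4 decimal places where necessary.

Demand: x_1*(p_1,p_2,M) = 4·M/(4·p_1 + 2·p_2), x_2* = 2·M/(4·p_1 + 2·p_2).
Here 4·14 + 2·8.75 = 73.5, giving x_1* = 10.3946 and x_2* = 5.1973.

x_1* = 10.3946, x_2* = 5.1973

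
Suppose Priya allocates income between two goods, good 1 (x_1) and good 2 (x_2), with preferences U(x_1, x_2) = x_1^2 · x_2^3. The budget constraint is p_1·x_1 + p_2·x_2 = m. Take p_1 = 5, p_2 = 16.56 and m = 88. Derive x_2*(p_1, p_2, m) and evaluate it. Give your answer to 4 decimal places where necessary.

The MRS is (2/3)·x_2/x_1. Set MRS = p_1/p_2.
Rearranging, p_2·x_2 = (3/2)·p_1·x_1. Substituting into the budget gives p_1·x_1·(1 + (3/2)) = m.
Demand: x_1*(p_1,p_2,m) = 0.4·m/p_1 and x_2* = 0.6·m/p_2.
At p_1=5, p_2=16.56, m=88: x_2* = 0.6·88/16.56 = 3.1884.

x_2* = 3.1884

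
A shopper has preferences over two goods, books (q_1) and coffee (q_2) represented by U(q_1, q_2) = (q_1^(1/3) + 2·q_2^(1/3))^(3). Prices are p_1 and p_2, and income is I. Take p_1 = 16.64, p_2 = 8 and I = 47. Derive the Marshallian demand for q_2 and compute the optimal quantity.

With the ratio pinned down, the budget gives q_1* = I/(p_1 + p_2·(q_2/q_1)) and q_2* = (q_2/q_1)·q_1*.
Numerically q_2/q_1 = 8.484768, so q_1* = 47/(16.64 + 8·8.484768) = 0.5561 and q_2* = 8.484768·0.5561 = 4.7183.

q_2* = 4.7183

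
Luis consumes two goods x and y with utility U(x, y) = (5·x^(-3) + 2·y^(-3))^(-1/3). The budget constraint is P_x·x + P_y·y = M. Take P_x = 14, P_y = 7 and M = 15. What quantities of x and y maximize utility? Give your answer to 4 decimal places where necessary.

With the ratio pinned down, the budget gives x* = M/(P_x + P_y·(y/x)) and y* = (y/x)·x*.
Numerically y/x = 0.945742, so x* = 15/(14 + 7·0.945742) = 0.7274 and y* = 0.945742·0.7274 = 0.688.

x* = 0.7274, y* = 0.688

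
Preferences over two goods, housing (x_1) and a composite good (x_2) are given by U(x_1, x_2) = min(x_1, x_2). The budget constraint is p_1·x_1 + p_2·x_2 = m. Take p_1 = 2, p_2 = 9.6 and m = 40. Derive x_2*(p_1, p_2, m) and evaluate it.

Leontief preferences: the optimum is at the kink where x_1/1 = x_2/1, i.e. x_2 = x_1.
Budget: p_1·x_1 + p_2·x_1 = m, so (p_1 + p_2)·x_1 = m.
Demand: x_1*(p_1,p_2,m) = m/(p_1 + p_2), x_2* = m/(p_1 + p_2).
Here 2 + 9.6 = 11.6, giving x_2* = 3.4483.

x_2* = 3.4483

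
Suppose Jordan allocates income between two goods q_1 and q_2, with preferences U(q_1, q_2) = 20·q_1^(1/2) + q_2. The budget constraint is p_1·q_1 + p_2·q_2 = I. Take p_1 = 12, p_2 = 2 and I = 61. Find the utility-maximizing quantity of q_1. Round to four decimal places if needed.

MU_q_1 = 10/√q_1, MU_q_2 = 1. Tangency: 10/√q_1 = p_1/p_2.
Solve: √q_1 = 10·p_2/p_1, so q_1*(p_1,p_2) = (10·p_2/p_1)², and q_2* = (I − p_1·q_1*)/p_2.
Plugging in: q_1* = (10·2/12)² = 2.7778.

q_1* = 2.7778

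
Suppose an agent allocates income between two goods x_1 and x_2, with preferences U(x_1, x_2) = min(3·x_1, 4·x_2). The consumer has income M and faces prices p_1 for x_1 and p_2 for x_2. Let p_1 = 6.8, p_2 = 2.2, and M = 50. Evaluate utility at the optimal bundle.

V = 17.7515

Leontief preferences: the optimum is at the kink where x_1/4 = x_2/3, i.e. x_2 = (3/4)·x_1.
Budget: p_1·x_1 + p_2·(3/4)·x_1 = M, so (4·p_1 + 3·p_2)·x_1 = 4·M.
Demand: x_1*(p_1,p_2,M) = 4·M/(4·p_1 + 3·p_2), x_2* = 3·M/(4·p_1 + 3·p_2).
Here 4·6.8 + 3·2.2 = 33.8, giving x_1* = 5.9172 and x_2* = 4.4379.
Utility at the optimum: U(5.9172, 4.4379) = 17.7515.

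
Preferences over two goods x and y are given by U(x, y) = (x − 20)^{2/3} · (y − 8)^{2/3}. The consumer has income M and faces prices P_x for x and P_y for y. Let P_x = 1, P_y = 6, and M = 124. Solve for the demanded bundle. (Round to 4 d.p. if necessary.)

x* = 48, y* = 12.6667

This is Cobb-Douglas in (x−20, y−8): tangency gives 2/3·P_y·(y−8) = 2/3·P_x·(x−20).
Substituting into the budget: x* = 20 + 0.5·(M − 20·P_x − 8·P_y)/P_x, and y* = 8 + 0.5·(…)/P_y.
Discretionary income = 124 − 20·1 − 8·6 = 56; x* = 20 + 0.5·56/1 = 48; y* = 8 + 0.5·56/6 = 12.6667.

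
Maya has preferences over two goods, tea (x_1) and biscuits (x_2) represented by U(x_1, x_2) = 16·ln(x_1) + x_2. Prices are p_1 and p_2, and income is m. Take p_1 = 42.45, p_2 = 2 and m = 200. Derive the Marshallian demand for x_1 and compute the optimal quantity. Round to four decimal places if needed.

MU_x_1 = 16/x_1, MU_x_2 = 1. Tangency: 16/x_1 = p_1/p_2.
So x_1*(p_1,p_2) = 16·p_2/p_1, independent of income; and x_2* = (m − 16·p_2)/p_2.
At the given prices: x_1* = 16·2/42.45 = 0.7538.

x_1* = 0.7538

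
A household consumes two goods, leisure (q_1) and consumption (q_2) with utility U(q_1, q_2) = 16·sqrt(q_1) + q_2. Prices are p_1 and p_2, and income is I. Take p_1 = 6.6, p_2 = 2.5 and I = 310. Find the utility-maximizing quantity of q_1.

q_1* = 9.1827

Plugging in: q_1* = (8·2.5/6.6)² = 9.1827.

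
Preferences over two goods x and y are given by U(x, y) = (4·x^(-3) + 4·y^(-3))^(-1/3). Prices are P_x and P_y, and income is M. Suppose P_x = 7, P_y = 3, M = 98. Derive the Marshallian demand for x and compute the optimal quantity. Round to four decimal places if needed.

x* = 9.1522

MRS = MU_x/MU_y = (y/x)^(4). Set equal to P_x/P_y.
Hence y/x = (P_x/P_y)^(1/(4)), i.e. raised to the 0.25 power.
Substitute y = (y/x)·x into the budget: x* = M/(P_x + P_y·(y/x)).
Numerically y/x = 1.235931, so x* = 98/(7 + 3·1.235931) = 9.1522.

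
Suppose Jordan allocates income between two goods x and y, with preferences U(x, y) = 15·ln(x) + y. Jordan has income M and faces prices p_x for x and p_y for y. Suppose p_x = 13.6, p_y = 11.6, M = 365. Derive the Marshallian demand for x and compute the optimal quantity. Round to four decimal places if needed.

Set MRS = p_x/p_y: (15/x)/1 = p_x/p_y.
So x*(p_x,p_y) = 15·p_y/p_x, independent of income; and y* = (M − 15·p_y)/p_y.
At the given prices: x* = 15·11.6/13.6 = 12.7941.

x* = 12.7941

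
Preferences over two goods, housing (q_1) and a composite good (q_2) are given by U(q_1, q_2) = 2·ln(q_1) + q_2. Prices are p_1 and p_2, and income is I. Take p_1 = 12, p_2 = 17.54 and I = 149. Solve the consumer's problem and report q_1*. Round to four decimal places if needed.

So q_1*(p_1,p_2) = 2·p_2/p_1, independent of income; and q_2* = (I − 2·p_2)/p_2.
At the given prices: q_1* = 2·17.54/12 = 2.9233.

q_1* = 2.9233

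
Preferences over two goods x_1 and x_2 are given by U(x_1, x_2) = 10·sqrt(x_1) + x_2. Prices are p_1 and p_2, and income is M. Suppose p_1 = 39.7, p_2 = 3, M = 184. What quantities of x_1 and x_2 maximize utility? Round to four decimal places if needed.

x_1* = 0.1428, x_2* = 59.4442

Utility is quasi-linear in x_2; the FOC for x_1 is 5/√x_1 = p_1/p_2.
Solve: √x_1 = 5·p_2/p_1, so x_1*(p_1,p_2) = (5·p_2/p_1)², and x_2* = (M − p_1·x_1*)/p_2.
Plugging in: x_1* = (5·3/39.7)² = 0.1428, x_2* = 59.4442.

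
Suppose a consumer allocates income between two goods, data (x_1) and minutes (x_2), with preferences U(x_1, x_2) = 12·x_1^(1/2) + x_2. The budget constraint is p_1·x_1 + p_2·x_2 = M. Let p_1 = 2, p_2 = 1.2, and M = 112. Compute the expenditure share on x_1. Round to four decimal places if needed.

MU_x_1 = 6/√x_1, MU_x_2 = 1. Tangency: 6/√x_1 = p_1/p_2.
Thus x_1* = (6·p_2/p_1)² — independent of M — with the rest of income spent on x_2.
Plugging in: x_1* = (6·1.2/2)² = 12.96, x_2* = 71.7333.
Expenditure on x_1: 2·12.96 = 25.92; share = 0.2314.

share on x_1 = 0.2314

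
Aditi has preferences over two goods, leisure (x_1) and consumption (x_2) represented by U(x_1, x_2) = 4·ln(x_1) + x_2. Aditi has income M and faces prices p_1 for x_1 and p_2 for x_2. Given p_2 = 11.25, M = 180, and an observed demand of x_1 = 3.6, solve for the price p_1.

p_1 = 12.5

Set MRS = p_1/p_2: (4/x_1)/1 = p_1/p_2.
So x_1*(p_1,p_2) = 4·p_2/p_1, independent of income; and x_2* = (M − 4·p_2)/p_2.
Set x_1* = 3.6 in the demand function and solve for p_1: p_1 = 12.5.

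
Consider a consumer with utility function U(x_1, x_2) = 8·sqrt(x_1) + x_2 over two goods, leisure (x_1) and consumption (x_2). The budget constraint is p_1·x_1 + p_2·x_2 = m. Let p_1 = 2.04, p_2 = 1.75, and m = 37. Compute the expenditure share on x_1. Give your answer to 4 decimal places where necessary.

Plugging in: x_1* = (4·1.75/2.04)² = 11.7743, x_2* = 7.4174.
Expenditure on x_1: 2.04·11.7743 = 24.0196; share = 0.6492.

share on x_1 = 0.6492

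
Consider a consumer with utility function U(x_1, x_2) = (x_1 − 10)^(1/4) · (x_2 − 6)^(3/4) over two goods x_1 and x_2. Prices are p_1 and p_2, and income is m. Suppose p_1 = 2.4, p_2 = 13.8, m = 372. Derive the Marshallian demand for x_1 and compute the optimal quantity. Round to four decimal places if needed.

Discretionary income = 372 − 10·2.4 − 6·13.8 = 265.2; x_1* = 10 + 0.25·265.2/2.4 = 37.625.

x_1* = 37.625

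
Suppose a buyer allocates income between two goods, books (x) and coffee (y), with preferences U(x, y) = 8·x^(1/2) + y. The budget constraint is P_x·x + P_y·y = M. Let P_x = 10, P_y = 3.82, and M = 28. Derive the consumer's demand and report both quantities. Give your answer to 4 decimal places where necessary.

x* = 2.3348, y* = 1.2178

Solve: √x = 4·P_y/P_x, so x*(P_x,P_y) = (4·P_y/P_x)², and y* = (M − P_x·x*)/P_y.
Plugging in: x* = (4·3.82/10)² = 2.3348, y* = 1.2178.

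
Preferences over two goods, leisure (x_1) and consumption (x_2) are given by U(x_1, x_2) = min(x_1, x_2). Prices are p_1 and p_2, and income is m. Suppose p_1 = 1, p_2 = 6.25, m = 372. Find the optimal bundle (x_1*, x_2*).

x_1* = 51.3103, x_2* = 51.3103

Demand: x_1*(p_1,p_2,m) = m/(p_1 + p_2), x_2* = m/(p_1 + p_2).
Here 1 + 6.25 = 7.25, giving x_1* = 51.3103 and x_2* = 51.3103.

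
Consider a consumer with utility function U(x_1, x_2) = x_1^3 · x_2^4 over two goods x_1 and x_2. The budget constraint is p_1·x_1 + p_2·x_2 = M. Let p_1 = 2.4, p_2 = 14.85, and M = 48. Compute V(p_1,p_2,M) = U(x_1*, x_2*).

V = 7329.3687

Demand: x_1*(p_1,p_2,M) = 3/7·M/p_1 and x_2* = 4/7·M/p_2.
At p_1=2.4, p_2=14.85, M=48: x_1* = 3/7·48/2.4 = 8.5714, x_2* = 1.847.
Utility at the optimum: U(8.5714, 1.847) = 7329.3687.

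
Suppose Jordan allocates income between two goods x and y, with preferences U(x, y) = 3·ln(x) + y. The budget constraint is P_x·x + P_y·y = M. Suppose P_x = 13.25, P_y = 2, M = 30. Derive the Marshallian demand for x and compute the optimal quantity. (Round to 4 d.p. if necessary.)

x* = 0.4528

Set MRS = P_x/P_y: (3/x)/1 = P_x/P_y.
So x*(P_x,P_y) = 3·P_y/P_x, independent of income; and y* = (M − 3·P_y)/P_y.
At the given prices: x* = 3·2/13.25 = 0.4528.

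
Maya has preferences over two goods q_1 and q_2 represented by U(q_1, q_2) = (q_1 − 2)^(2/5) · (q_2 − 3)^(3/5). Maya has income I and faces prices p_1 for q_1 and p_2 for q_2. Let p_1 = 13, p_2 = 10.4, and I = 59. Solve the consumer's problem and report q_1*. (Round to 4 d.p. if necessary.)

After buying the subsistence bundle (2, 3), a share 0.4 of the remaining income goes to q_1: q_1* = 2 + 0.4·(I − 2p_1 − 3p_2)/p_1.
Discretionary income = 59 − 2·13 − 3·10.4 = 1.8; q_1* = 2 + 0.4·1.8/13 = 2.0554.

q_1* = 2.0554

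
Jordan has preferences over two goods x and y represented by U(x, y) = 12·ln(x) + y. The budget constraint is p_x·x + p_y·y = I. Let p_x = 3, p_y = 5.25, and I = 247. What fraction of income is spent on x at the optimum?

share on x = 0.2551

Set MRS = p_x/p_y: (12/x)/1 = p_x/p_y.
So x*(p_x,p_y) = 12·p_y/p_x, independent of income; and y* = (I − 12·p_y)/p_y.
At the given prices: x* = 12·5.25/3 = 21, and y* = 35.0476.
Expenditure on x: 3·21 = 63; share = 0.2551.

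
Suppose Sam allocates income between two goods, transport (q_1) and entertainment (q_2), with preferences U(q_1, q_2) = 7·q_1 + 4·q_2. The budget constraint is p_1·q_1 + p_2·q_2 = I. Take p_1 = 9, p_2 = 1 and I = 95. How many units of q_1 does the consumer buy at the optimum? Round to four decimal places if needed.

q_1* = 0

Perfect substitutes: compare marginal utility per dollar. 7/p_1 vs 4/p_2 → 0.7778 vs 4.
q_2 gives more utility per dollar, so spend all income on q_2: q_2* = I/p_2, q_1* = 0.
Numerically: q_1* = 0, q_2* = 95.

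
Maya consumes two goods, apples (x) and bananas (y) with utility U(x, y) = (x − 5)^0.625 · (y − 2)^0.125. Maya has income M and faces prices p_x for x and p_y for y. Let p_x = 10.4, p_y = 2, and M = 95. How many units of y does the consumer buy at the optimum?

y* = 5.25

Substituting into the budget: x* = 5 + 5/6·(M − 5·p_x − 2·p_y)/p_x, and y* = 2 + 1/6·(…)/p_y.
Discretionary income = 95 − 5·10.4 − 2·2 = 39; y* = 2 + 1/6·39/2 = 5.25.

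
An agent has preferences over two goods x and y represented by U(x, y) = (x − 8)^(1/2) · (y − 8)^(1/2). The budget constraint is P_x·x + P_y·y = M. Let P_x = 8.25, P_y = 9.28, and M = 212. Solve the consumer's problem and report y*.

Let x' = x−8, y' = y−8. MRS = y'/x' = P_x/P_y.
After buying the subsistence bundle (8, 8), a share 0.5 of the remaining income goes to x: x* = 8 + 0.5·(M − 8P_x − 8P_y)/P_x.
Discretionary income = 212 − 8·8.25 − 8·9.28 = 71.76; y* = 8 + 0.5·71.76/9.28 = 11.8664.

y* = 11.8664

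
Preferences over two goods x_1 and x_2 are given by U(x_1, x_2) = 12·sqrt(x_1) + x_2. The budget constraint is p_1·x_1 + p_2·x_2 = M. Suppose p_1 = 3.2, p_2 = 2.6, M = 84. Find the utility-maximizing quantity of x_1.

Thus x_1* = (6·p_2/p_1)² — independent of M — with the rest of income spent on x_2.
Plugging in: x_1* = (6·2.6/3.2)² = 23.7656.

x_1* = 23.7656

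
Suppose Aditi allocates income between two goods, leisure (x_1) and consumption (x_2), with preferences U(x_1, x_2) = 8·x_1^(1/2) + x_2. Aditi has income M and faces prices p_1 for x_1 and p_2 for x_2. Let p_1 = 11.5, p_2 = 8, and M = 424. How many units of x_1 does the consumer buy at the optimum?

Thus x_1* = (4·p_2/p_1)² — independent of M — with the rest of income spent on x_2.
Plugging in: x_1* = (4·8/11.5)² = 7.7429.

x_1* = 7.7429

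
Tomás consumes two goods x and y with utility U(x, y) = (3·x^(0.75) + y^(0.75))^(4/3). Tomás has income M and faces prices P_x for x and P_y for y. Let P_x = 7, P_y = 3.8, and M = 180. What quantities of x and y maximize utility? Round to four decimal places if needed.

MU_x ∝ 3·x^(-0.25), MU_y ∝ y^(-0.25), so MRS = 3·(y/x)^(0.25) = P_x/P_y.
Hence y/x = ((1/3)·P_x/P_y)^(1/(0.25)), i.e. raised to the 4 power.
Substitute y = (y/x)·x into the budget: x* = M/(P_x + P_y·(y/x)).
Numerically y/x = 0.142158, so x* = 180/(7 + 3.8·0.142158) = 23.872 and y* = 0.142158·23.872 = 3.3936.

x* = 23.872, y* = 3.3936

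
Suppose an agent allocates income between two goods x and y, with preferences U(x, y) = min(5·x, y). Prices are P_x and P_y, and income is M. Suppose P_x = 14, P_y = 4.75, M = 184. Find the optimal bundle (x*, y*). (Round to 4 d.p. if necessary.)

x* = 4.8742, y* = 24.3709

With perfect complements, no substitution: consume in ratio x:y = 1:5.
Budget: P_x·x + P_y·5·x = M, so (P_x + 5·P_y)·x = M.
Demand: x*(P_x,P_y,M) = M/(P_x + 5·P_y), y* = 5·M/(P_x + 5·P_y).
Here 14 + 5·4.75 = 37.75, giving x* = 4.8742 and y* = 24.3709.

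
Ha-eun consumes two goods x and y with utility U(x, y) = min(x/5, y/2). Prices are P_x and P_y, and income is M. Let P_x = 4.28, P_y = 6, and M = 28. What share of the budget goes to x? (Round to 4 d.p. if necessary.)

Leontief preferences: the optimum is at the kink where x/5 = y/2, i.e. y = (2/5)·x.
Budget: P_x·x + P_y·(2/5)·x = M, so (5·P_x + 2·P_y)·x = 5·M.
Demand: x*(P_x,P_y,M) = 5·M/(5·P_x + 2·P_y), y* = 2·M/(5·P_x + 2·P_y).
Here 5·4.28 + 2·6 = 33.4, giving x* = 4.1916 and y* = 1.6766.
Expenditure on x: 4.28·4.1916 = 17.9401; share = 0.6407.

share on x = 0.6407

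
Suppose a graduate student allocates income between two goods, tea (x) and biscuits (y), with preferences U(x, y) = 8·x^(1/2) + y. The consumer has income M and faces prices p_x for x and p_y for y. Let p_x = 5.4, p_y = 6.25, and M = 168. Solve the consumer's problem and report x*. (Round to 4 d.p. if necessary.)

Solve: √x = 4·p_y/p_x, so x*(p_x,p_y) = (4·p_y/p_x)², and y* = (M − p_x·x*)/p_y.
Plugging in: x* = (4·6.25/5.4)² = 21.4335.

x* = 21.4335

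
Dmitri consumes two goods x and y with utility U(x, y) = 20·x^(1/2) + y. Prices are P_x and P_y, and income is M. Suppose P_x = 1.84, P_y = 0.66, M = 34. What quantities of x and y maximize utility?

MU_x = 10/√x, MU_y = 1. Tangency: 10/√x = P_x/P_y.
Thus x* = (10·P_y/P_x)² — independent of M — with the rest of income spent on y.
Plugging in: x* = (10·0.66/1.84)² = 12.8663, y* = 15.6456.

x* = 12.8663, y* = 15.6456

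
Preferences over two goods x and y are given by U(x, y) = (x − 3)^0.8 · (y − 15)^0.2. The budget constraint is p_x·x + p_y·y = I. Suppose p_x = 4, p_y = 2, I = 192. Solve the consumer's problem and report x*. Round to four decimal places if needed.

x* = 33

This is Cobb-Douglas in (x−3, y−15): tangency gives 0.8·p_y·(y−15) = 0.2·p_x·(x−3).
Substituting into the budget: x* = 3 + 0.8·(I − 3·p_x − 15·p_y)/p_x, and y* = 15 + 0.2·(…)/p_y.
Discretionary income = 192 − 3·4 − 15·2 = 150; x* = 3 + 0.8·150/4 = 33.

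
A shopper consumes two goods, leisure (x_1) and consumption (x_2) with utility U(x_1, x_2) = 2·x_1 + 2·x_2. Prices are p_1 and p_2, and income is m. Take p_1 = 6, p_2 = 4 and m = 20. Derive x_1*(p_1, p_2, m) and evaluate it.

x_1* = 0

Perfect substitutes: compare marginal utility per dollar. 2/p_1 vs 2/p_2 → 0.3333 vs 0.5.
x_2 gives more utility per dollar, so spend all income on x_2: x_2* = m/p_2, x_1* = 0.
Numerically: x_1* = 0, x_2* = 5.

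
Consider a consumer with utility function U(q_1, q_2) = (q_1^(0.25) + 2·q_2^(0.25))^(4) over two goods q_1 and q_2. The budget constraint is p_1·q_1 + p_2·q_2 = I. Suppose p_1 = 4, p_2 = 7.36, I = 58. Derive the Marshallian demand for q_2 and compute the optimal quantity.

MRS = MU_q_1/MU_q_2 = (1/2)·(q_2/q_1)^(0.75). Set equal to p_1/p_2.
Hence q_2/q_1 = (2·p_1/p_2)^(1/(0.75)), i.e. raised to the 4/3 power.
Substitute q_2 = (q_2/q_1)·q_1 into the budget: q_1* = I/(p_1 + p_2·(q_2/q_1)).
Numerically q_2/q_1 = 1.117591, so q_1* = 58/(4 + 7.36·1.117591) = 4.7442 and q_2* = 1.117591·4.7442 = 5.3021.

q_2* = 5.3021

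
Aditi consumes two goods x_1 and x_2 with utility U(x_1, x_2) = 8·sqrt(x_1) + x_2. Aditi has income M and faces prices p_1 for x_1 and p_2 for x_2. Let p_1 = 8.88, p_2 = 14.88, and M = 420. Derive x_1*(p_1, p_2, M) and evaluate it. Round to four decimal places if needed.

Set MRS = p_1/p_2: 4·x_1^(−1/2) = p_1/p_2.
Thus x_1* = (4·p_2/p_1)² — independent of M — with the rest of income spent on x_2.
Plugging in: x_1* = (4·14.88/8.88)² = 44.9262.

x_1* = 44.9262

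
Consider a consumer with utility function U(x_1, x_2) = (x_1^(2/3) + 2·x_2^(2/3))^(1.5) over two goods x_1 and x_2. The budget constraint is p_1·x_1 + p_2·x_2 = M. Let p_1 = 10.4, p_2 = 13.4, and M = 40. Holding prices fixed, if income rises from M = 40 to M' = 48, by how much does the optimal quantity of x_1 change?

MRS = MU_x_1/MU_x_2 = (1/2)·(x_2/x_1)^(1/3). Set equal to p_1/p_2.
Hence x_2/x_1 = (2·p_1/p_2)^(1/(1/3)), i.e. raised to the 3 power.
Substitute x_2 = (x_2/x_1)·x_1 into the budget: x_1* = M/(p_1 + p_2·(x_2/x_1)).
Numerically x_2/x_1 = 3.740035, so x_1* = 40/(10.4 + 13.4·3.740035) = 0.661.
At M' = 48: x_1* = 0.7932. Change: 0.7932 − 0.661 = 0.1322.

Δx_1* = 0.1322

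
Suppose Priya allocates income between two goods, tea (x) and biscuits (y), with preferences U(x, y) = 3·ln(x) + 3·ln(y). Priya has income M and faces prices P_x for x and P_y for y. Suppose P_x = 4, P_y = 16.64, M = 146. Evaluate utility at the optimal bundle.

V = 13.1484

MU_x/MU_y = (3·y)/(3·x); tangency sets this equal to P_x/P_y.
So 3·P_y·y = 3·P_x·x; combined with the budget, a share 0.5 of income goes to x.
Demand: x*(P_x,P_y,M) = 0.5·M/P_x and y* = 0.5·M/P_y.
At P_x=4, P_y=16.64, M=146: x* = 0.5·146/4 = 18.25, y* = 4.387.
Utility at the optimum: U(18.25, 4.387) = 13.1484.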